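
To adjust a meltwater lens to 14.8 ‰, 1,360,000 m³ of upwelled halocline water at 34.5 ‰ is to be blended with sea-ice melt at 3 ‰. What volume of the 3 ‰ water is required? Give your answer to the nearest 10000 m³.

2270000 m³

Salt balance: 1,360,000×34.5 + V×3 = (1,360,000+V)×14.8
46,920,000 + 3V = 20,128,000 + 14.8V
26,792,000 = 11.8V
V = 2,270,508.47 m³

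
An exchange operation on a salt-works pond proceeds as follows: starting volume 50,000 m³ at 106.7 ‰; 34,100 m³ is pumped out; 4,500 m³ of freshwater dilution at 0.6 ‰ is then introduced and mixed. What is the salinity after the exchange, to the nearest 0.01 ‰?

83.30 ‰

Remaining after removal: 15,900 m³ at 106.7 ‰ (salt = 1,696,530)
After addition: salt = 1,696,530 + 4,500×0.6 = 1,699,230; volume = 20,400 m³
S = 1,699,230 / 20,400 = 83.2956 ‰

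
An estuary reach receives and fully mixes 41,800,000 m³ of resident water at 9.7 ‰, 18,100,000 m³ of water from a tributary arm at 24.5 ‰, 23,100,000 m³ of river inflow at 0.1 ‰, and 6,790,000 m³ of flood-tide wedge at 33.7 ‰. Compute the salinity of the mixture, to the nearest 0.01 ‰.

Total salt / total volume:
salt = 41,800,000×9.7 + 18,100,000×24.5 + 23,100,000×0.1 + 6,790,000×33.7 = 405,460,000 + 443,450,000 + 2,310,000 + 228,823,000 = 1,080,043,000
volume = 41,800,000 + 18,100,000 + 23,100,000 + 6,790,000 = 89,790,000 m³
S = 1,080,043,000 / 89,790,000 = 12.0285 ‰

12.03 ‰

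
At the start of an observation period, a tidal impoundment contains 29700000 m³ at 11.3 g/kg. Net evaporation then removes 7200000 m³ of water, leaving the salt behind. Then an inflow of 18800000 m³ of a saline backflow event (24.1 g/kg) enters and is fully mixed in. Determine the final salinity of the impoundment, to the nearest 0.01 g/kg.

19.10 g/kg

After evaporation: salt = 29,700,000×11.3 = 335,610,000; volume = 29,700,000 − 7,200,000 = 22,500,000 m³
After mixing: salt = 335,610,000 + 18,800,000×24.1 = 788,690,000; volume = 22,500,000 + 18,800,000 = 41,300,000 m³
S = 788,690,000 / 41,300,000 = 19.0966 g/kg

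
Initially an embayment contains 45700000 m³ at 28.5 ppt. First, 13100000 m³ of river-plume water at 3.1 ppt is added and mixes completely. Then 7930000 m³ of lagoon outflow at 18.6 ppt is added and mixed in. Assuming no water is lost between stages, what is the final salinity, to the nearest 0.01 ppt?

22.34 ppt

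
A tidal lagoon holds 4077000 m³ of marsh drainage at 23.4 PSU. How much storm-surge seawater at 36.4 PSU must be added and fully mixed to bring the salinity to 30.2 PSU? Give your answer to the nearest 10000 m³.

Salt balance: 4,077,000×23.4 + V×36.4 = (4,077,000+V)×30.2
95,401,800 + 36.4V = 123,125,400 + 30.2V
27,723,600 = 6.2V
V = 4,471,548.39 m³

4470000 m³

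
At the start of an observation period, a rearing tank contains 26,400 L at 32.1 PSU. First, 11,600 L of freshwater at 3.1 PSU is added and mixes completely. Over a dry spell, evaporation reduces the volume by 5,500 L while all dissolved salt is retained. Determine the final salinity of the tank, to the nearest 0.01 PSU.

After mixing: salt = 26,400×32.1 + 11,600×3.1 = 883,400; volume = 38,000 L
After evaporation: salt unchanged = 883,400; volume = 38,000 − 5,500 = 32,500 L
S = 883,400 / 32,500 = 27.1815 PSU

27.18 PSU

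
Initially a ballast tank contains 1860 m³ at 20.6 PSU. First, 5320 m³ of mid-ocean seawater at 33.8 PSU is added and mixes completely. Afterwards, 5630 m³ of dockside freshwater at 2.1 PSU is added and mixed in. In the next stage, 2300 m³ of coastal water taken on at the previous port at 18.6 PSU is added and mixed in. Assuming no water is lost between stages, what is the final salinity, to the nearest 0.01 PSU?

By conservation of dissolved salt,
Initial salt = 1,860×20.6 = 38,316
After stage 1: salt = 38,316 + 5,320×33.8 = 218,132; volume = 7,180 m³; S = 30.381 PSU
After stage 2: salt = 218,132 + 5,630×2.1 = 229,955; volume = 12,810 m³; S = 17.951 PSU
After stage 3: salt = 229,955 + 2,300×18.6 = 272,735; volume = 15,110 m³
S = 272,735 / 15,110 = 18.05 PSU

18.05 PSU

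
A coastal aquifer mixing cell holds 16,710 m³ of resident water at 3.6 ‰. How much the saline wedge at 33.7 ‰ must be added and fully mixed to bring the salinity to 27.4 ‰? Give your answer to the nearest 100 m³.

Salt balance: 16,710×3.6 + V×33.7 = (16,710+V)×27.4
60,156 + 33.7V = 457,854 + 27.4V
397,698 = 6.3V
V = 63,126.67 m³

63100 m³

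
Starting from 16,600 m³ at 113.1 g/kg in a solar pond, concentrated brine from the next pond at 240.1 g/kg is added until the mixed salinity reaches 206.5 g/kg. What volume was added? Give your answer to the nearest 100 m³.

Salt balance: 16,600×113.1 + V×240.1 = (16,600+V)×206.5
1,877,460 + 240.1V = 3,427,900 + 206.5V
1,550,440 = 33.6V
V = 46,144.05 m³

46100 m³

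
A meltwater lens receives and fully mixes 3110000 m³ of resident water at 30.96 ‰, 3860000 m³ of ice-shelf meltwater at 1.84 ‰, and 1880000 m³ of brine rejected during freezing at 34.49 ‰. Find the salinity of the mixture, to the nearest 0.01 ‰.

19.01 ‰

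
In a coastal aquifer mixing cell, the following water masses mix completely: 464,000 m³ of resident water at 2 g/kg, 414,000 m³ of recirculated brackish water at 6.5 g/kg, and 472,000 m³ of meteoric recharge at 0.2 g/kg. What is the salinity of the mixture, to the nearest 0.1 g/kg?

By conservation of dissolved salt,
salt = 464,000×2 + 414,000×6.5 + 472,000×0.2 = 928,000 + 2,691,000 + 94,400 = 3,713,400
volume = 464,000 + 414,000 + 472,000 = 1,350,000 m³
S = 3,713,400 / 1,350,000 = 2.751 g/kg

2.8 g/kg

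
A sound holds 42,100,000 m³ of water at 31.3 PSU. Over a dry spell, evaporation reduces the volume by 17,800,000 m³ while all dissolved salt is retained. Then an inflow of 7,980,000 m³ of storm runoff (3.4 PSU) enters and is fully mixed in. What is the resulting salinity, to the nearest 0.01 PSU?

41.66 PSU

After evaporation: salt = 42,100,000×31.3 = 1,317,730,000; volume = 42,100,000 − 17,800,000 = 24,300,000 m³
After mixing: salt = 1,317,730,000 + 7,980,000×3.4 = 1,344,862,000; volume = 24,300,000 + 7,980,000 = 32,280,000 m³
S = 1,344,862,000 / 32,280,000 = 41.6624 PSU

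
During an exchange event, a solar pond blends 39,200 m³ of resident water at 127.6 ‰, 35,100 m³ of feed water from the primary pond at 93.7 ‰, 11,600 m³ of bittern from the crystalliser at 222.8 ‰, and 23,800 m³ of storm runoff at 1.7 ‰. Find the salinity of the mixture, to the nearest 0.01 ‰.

Total salt / total volume:
salt = 39,200×127.6 + 35,100×93.7 + 11,600×222.8 + 23,800×1.7 = 5,001,920 + 3,288,870 + 2,584,480 + 40,460 = 10,915,730
volume = 39,200 + 35,100 + 11,600 + 23,800 = 109,700 m³
S = 10,915,730 / 109,700 = 99.5053 ‰

99.51 ‰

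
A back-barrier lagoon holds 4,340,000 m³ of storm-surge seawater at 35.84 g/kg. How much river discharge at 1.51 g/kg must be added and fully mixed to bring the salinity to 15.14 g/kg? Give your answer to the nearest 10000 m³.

Salt balance: 4,340,000×35.84 + V×1.51 = (4,340,000+V)×15.14
155,545,600 + 1.51V = 65,707,600 + 15.14V
89,838,000 = 13.63V
V = 6,591,195.89 m³

6590000 m³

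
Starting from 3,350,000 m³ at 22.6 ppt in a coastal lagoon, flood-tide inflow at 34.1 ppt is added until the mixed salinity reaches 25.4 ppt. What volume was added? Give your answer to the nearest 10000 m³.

1080000 m³

Salt balance: 3,350,000×22.6 + V×34.1 = (3,350,000+V)×25.4
75,710,000 + 34.1V = 85,090,000 + 25.4V
9,380,000 = 8.7V
V = 1,078,160.92 m³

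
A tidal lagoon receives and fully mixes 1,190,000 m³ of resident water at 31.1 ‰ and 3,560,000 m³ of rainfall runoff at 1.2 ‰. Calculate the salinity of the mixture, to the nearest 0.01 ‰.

8.69 ‰

Salt balance:
salt = 1,190,000×31.1 + 3,560,000×1.2 = 37,009,000 + 4,272,000 = 41,281,000
volume = 1,190,000 + 3,560,000 = 4,750,000 m³
S = 41,281,000 / 4,750,000 = 8.6907 ‰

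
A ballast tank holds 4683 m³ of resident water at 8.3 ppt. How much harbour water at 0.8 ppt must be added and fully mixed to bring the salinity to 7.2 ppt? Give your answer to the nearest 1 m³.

Salt balance: 4,683×8.3 + V×0.8 = (4,683+V)×7.2
38,868.9 + 0.8V = 33,717.6 + 7.2V
5,151.3 = 6.4V
V = 804.89 m³

805 m³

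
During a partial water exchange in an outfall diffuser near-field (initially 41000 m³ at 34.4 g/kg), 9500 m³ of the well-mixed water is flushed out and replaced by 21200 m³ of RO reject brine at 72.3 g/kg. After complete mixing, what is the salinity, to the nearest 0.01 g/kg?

Remaining after removal: 31,500 m³ at 34.4 g/kg (salt = 1,083,600)
After addition: salt = 1,083,600 + 21,200×72.3 = 2,616,360; volume = 52,700 m³
S = 2,616,360 / 52,700 = 49.6463 g/kg

49.65 g/kg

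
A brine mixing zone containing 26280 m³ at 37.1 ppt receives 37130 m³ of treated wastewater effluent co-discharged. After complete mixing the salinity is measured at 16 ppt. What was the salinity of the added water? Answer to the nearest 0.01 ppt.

1.07 ppt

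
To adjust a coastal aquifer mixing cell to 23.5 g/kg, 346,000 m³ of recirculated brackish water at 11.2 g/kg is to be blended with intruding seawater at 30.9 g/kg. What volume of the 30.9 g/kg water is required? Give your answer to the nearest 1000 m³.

Salt balance: 346,000×11.2 + V×30.9 = (346,000+V)×23.5
3,875,200 + 30.9V = 8,131,000 + 23.5V
4,255,800 = 7.4V
V = 575,108.11 m³

575000 m³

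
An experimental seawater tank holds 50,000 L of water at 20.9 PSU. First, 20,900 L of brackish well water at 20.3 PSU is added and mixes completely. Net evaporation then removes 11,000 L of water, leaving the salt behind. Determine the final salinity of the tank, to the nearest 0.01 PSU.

24.53 PSU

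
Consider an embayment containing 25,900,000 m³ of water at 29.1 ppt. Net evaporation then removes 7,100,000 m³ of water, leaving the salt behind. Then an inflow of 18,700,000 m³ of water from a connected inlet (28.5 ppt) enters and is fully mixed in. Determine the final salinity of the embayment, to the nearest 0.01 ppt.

34.31 ppt

After evaporation: salt = 25,900,000×29.1 = 753,690,000; volume = 25,900,000 − 7,100,000 = 18,800,000 m³
After mixing: salt = 753,690,000 + 18,700,000×28.5 = 1,286,640,000; volume = 18,800,000 + 18,700,000 = 37,500,000 m³
S = 1,286,640,000 / 37,500,000 = 34.3104 ppt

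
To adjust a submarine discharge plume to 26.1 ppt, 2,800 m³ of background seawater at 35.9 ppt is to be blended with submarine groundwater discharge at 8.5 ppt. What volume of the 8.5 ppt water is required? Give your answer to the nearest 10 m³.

1560 m³

Salt balance: 2,800×35.9 + V×8.5 = (2,800+V)×26.1
100,520 + 8.5V = 73,080 + 26.1V
27,440 = 17.6V
V = 1,559.09 m³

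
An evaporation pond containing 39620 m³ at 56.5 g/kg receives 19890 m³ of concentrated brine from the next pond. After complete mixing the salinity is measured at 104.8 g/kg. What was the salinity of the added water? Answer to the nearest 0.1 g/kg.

Salt balance: 39,620×56.5 + 19,890×S = 59,510×104.8
2,238,530 + 19,890·S = 6,236,648
S = (6,236,648 − 2,238,530) / 19,890 = 201.0115 g/kg

201.0 g/kg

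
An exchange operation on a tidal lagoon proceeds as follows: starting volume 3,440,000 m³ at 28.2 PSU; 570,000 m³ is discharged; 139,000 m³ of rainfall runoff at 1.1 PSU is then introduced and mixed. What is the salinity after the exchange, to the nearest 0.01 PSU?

Remaining after removal: 2,870,000 m³ at 28.2 PSU (salt = 80,934,000)
After addition: salt = 80,934,000 + 139,000×1.1 = 81,086,900; volume = 3,009,000 m³
S = 81,086,900 / 3,009,000 = 26.9481 PSU

26.95 PSU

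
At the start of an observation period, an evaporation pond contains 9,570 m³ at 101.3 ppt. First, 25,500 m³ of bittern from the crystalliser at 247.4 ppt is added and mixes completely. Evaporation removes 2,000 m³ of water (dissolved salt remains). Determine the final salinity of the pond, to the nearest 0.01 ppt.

220.08 ppt

After mixing: salt = 9,570×101.3 + 25,500×247.4 = 7,278,141; volume = 35,070 m³
After evaporation: salt unchanged = 7,278,141; volume = 35,070 − 2,000 = 33,070 m³
S = 7,278,141 / 33,070 = 220.0829 ppt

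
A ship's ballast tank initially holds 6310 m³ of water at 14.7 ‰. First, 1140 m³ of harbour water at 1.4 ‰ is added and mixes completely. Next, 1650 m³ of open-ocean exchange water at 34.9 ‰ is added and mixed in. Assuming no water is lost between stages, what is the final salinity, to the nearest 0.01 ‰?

16.70 ‰

Conserving salt mass:
Initial salt = 6,310×14.7 = 92,757
After stage 1: salt = 92,757 + 1,140×1.4 = 94,353; volume = 7,450 m³; S = 12.665 ‰
After stage 2: salt = 94,353 + 1,650×34.9 = 151,938; volume = 9,100 m³
S = 151,938 / 9,100 = 16.6965 ‰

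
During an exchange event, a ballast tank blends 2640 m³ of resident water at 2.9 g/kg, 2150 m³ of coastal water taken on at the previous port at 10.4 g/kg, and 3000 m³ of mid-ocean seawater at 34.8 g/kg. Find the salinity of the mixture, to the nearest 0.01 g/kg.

Salt balance:
salt = 2,640×2.9 + 2,150×10.4 + 3,000×34.8 = 7,656 + 22,360 + 104,400 = 134,416
volume = 2,640 + 2,150 + 3,000 = 7,790 m³
S = 134,416 / 7,790 = 17.2549 g/kg

17.25 g/kg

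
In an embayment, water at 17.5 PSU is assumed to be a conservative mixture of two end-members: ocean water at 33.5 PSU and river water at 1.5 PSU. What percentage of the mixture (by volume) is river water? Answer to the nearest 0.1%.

50.0%

Let f be the freshwater fraction. Salt balance per unit volume:
f×1.5 + (1−f)×33.5 = 17.5
f = (33.5 − 17.5) / (33.5 − 1.5) = 16/32 = 0.5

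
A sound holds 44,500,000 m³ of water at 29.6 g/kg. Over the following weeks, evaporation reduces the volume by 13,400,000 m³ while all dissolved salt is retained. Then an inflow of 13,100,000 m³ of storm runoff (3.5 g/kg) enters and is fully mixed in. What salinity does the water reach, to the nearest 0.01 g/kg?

After evaporation: salt = 44,500,000×29.6 = 1,317,200,000; volume = 44,500,000 − 13,400,000 = 31,100,000 m³
After mixing: salt = 1,317,200,000 + 13,100,000×3.5 = 1,363,050,000; volume = 31,100,000 + 13,100,000 = 44,200,000 m³
S = 1,363,050,000 / 44,200,000 = 30.8382 g/kg

30.84 g/kg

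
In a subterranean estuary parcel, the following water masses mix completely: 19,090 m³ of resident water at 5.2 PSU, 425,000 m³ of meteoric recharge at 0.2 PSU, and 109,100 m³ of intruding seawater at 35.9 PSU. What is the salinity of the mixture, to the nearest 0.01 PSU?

7.41 PSU

Salt balance:
salt = 19,090×5.2 + 425,000×0.2 + 109,100×35.9 = 99,268 + 85,000 + 3,916,690 = 4,100,958
volume = 19,090 + 425,000 + 109,100 = 553,190 m³
S = 4,100,958 / 553,190 = 7.4133 PSU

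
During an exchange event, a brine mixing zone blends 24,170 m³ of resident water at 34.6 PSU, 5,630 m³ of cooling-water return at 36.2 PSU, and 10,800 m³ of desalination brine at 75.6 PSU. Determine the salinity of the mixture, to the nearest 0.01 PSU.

45.73 PSU

Salt balance:
salt = 24,170×34.6 + 5,630×36.2 + 10,800×75.6 = 836,282 + 203,806 + 816,480 = 1,856,568
volume = 24,170 + 5,630 + 10,800 = 40,600 m³
S = 1,856,568 / 40,600 = 45.7283 PSU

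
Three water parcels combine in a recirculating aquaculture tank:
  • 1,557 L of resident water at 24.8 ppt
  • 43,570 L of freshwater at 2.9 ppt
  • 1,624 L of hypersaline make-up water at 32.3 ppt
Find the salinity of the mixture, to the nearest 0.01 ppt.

Conserving salt mass:
salt = 1,557×24.8 + 43,570×2.9 + 1,624×32.3 = 38,613.6 + 126,353 + 52,455.2 = 217,421.8
volume = 1,557 + 43,570 + 1,624 = 46,751 L
S = 217,421.8 / 46,751 = 4.6506 ppt

4.65 ppt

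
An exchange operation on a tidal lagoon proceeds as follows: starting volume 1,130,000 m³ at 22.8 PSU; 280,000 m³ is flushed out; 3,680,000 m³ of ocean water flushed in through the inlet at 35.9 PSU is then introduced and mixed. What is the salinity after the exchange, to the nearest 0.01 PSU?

33.44 PSU

Remaining after removal: 850,000 m³ at 22.8 PSU (salt = 19,380,000)
After addition: salt = 19,380,000 + 3,680,000×35.9 = 151,492,000; volume = 4,530,000 m³
S = 151,492,000 / 4,530,000 = 33.4419 PSU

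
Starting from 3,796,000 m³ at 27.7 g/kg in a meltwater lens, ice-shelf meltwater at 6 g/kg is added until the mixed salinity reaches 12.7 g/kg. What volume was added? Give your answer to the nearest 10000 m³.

Salt balance: 3,796,000×27.7 + V×6 = (3,796,000+V)×12.7
105,149,200 + 6V = 48,209,200 + 12.7V
56,940,000 = 6.7V
V = 8,498,507.46 m³

8500000 m³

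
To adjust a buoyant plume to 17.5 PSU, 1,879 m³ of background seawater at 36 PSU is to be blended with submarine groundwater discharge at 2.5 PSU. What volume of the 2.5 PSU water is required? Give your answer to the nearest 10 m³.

2320 m³

Salt balance: 1,879×36 + V×2.5 = (1,879+V)×17.5
67,644 + 2.5V = 32,882.5 + 17.5V
34,761.5 = 15V
V = 2,317.43 m³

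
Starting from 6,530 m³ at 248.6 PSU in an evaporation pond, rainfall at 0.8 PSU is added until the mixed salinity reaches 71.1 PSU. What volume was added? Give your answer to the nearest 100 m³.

16500 m³

Salt balance: 6,530×248.6 + V×0.8 = (6,530+V)×71.1
1,623,358 + 0.8V = 464,283 + 71.1V
1,159,075 = 70.3V
V = 16,487.55 m³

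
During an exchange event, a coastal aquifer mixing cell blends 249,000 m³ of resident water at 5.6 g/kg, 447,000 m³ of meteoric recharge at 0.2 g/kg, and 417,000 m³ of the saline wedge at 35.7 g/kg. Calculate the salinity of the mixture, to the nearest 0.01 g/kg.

14.71 g/kg

Mass of salt is conserved:
salt = 249,000×5.6 + 447,000×0.2 + 417,000×35.7 = 1,394,400 + 89,400 + 14,886,900 = 16,370,700
volume = 249,000 + 447,000 + 417,000 = 1,113,000 m³
S = 16,370,700 / 1,113,000 = 14.7086 g/kg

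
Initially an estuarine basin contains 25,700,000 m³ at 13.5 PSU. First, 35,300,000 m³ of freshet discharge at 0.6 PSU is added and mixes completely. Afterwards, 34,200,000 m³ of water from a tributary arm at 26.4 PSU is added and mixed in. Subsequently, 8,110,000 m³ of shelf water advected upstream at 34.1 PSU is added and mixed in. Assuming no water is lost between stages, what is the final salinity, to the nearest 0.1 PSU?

Weighted by volume,
Initial salt = 25,700,000×13.5 = 346,950,000
After stage 1: salt = 346,950,000 + 35,300,000×0.6 = 368,130,000; volume = 61,000,000 m³; S = 6.035 PSU
After stage 2: salt = 368,130,000 + 34,200,000×26.4 = 1,271,010,000; volume = 95,200,000 m³; S = 13.351 PSU
After stage 3: salt = 1,271,010,000 + 8,110,000×34.1 = 1,547,561,000; volume = 103,310,000 m³
S = 1,547,561,000 / 103,310,000 = 14.9798 PSU

15.0 PSU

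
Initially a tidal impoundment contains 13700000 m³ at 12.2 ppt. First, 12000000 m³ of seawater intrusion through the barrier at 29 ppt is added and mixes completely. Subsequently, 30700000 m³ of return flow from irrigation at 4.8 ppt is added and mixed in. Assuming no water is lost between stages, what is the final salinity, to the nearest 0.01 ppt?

11.75 ppt

Weighted by volume,
Initial salt = 13,700,000×12.2 = 167,140,000
After stage 1: salt = 167,140,000 + 12,000,000×29 = 515,140,000; volume = 25,700,000 m³; S = 20.044 ppt
After stage 2: salt = 515,140,000 + 30,700,000×4.8 = 662,500,000; volume = 56,400,000 m³
S = 662,500,000 / 56,400,000 = 11.7465 ppt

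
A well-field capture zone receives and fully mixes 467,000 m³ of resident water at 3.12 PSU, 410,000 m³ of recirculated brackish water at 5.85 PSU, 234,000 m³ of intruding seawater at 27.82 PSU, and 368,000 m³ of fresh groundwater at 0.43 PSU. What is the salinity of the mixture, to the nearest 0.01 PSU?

Total salt / total volume:
salt = 467,000×3.12 + 410,000×5.85 + 234,000×27.82 + 368,000×0.43 = 1,457,040 + 2,398,500 + 6,509,880 + 158,240 = 10,523,660
volume = 467,000 + 410,000 + 234,000 + 368,000 = 1,479,000 m³
S = 10,523,660 / 1,479,000 = 7.1154 PSU

7.12 PSU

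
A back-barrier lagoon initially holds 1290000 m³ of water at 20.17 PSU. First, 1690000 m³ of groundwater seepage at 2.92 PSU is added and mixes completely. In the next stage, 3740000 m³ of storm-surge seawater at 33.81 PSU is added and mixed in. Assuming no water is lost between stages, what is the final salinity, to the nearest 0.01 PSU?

By conservation of dissolved salt,
Initial salt = 1,290,000×20.17 = 26,019,300
After stage 1: salt = 26,019,300 + 1,690,000×2.92 = 30,954,100; volume = 2,980,000 m³; S = 10.387 PSU
After stage 2: salt = 30,954,100 + 3,740,000×33.81 = 157,403,500; volume = 6,720,000 m³
S = 157,403,500 / 6,720,000 = 23.4231 PSU

23.42 PSU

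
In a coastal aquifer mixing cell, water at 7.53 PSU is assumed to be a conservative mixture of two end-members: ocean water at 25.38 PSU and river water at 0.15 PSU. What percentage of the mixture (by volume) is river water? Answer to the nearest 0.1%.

70.7%

Let f be the freshwater fraction. Salt balance per unit volume:
f×0.15 + (1−f)×25.38 = 7.53
f = (25.38 − 7.53) / (25.38 − 0.15) = 17.85/25.23 = 0.7075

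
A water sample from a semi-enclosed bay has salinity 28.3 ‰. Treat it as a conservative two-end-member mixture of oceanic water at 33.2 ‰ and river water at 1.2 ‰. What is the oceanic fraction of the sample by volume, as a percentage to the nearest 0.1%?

Let g be the oceanic fraction. Salt balance per unit volume:
g×33.2 + (1−g)×1.2 = 28.3
g = (28.3 − 1.2) / (33.2 − 1.2) = 27.1/32 = 0.8469

84.7%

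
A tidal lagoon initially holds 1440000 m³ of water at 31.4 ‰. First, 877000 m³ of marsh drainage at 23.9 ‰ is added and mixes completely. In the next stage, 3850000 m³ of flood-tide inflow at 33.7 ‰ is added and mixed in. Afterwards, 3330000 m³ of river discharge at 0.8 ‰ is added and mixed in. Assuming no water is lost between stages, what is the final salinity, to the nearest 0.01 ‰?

Total salt / total volume:
Initial salt = 1,440,000×31.4 = 45,216,000
After stage 1: salt = 45,216,000 + 877,000×23.9 = 66,176,300; volume = 2,317,000 m³; S = 28.561 ‰
After stage 2: salt = 66,176,300 + 3,850,000×33.7 = 195,921,300; volume = 6,167,000 m³; S = 31.769 ‰
After stage 3: salt = 195,921,300 + 3,330,000×0.8 = 198,585,300; volume = 9,497,000 m³
S = 198,585,300 / 9,497,000 = 20.9103 ‰

20.91 ‰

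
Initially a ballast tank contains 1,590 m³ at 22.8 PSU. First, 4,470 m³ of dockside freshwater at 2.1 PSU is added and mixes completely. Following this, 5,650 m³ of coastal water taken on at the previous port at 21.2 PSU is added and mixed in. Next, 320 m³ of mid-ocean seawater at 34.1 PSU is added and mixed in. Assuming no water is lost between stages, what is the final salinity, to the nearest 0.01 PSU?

14.66 PSU

By conservation of dissolved salt,
Initial salt = 1,590×22.8 = 36,252
After stage 1: salt = 36,252 + 4,470×2.1 = 45,639; volume = 6,060 m³; S = 7.531 PSU
After stage 2: salt = 45,639 + 5,650×21.2 = 165,419; volume = 11,710 m³; S = 14.126 PSU
After stage 3: salt = 165,419 + 320×34.1 = 176,331; volume = 12,030 m³
S = 176,331 / 12,030 = 14.6576 PSU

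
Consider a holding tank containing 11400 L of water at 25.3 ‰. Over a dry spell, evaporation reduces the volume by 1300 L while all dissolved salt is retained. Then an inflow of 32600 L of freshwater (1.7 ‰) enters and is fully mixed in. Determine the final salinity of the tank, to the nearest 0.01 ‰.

After evaporation: salt = 11,400×25.3 = 288,420; volume = 11,400 − 1,300 = 10,100 L
After mixing: salt = 288,420 + 32,600×1.7 = 343,840; volume = 10,100 + 32,600 = 42,700 L
S = 343,840 / 42,700 = 8.0525 ‰

8.05 ‰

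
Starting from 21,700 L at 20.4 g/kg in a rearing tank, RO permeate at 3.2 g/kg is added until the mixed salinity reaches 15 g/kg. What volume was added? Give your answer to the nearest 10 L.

9930 L

Salt balance: 21,700×20.4 + V×3.2 = (21,700+V)×15
442,680 + 3.2V = 325,500 + 15V
117,180 = 11.8V
V = 9,930.51 L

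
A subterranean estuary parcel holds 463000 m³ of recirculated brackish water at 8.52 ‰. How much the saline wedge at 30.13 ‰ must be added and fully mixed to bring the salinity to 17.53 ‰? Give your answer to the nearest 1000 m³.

Salt balance: 463,000×8.52 + V×30.13 = (463,000+V)×17.53
3,944,760 + 30.13V = 8,116,390 + 17.53V
4,171,630 = 12.6V
V = 331,081.75 m³

331000 m³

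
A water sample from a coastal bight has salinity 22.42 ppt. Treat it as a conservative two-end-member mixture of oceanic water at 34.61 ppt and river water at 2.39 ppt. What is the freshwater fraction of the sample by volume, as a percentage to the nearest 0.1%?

37.8%

Let f be the freshwater fraction. Salt balance per unit volume:
f×2.39 + (1−f)×34.61 = 22.42
f = (34.61 − 22.42) / (34.61 − 2.39) = 12.19/32.22 = 0.3783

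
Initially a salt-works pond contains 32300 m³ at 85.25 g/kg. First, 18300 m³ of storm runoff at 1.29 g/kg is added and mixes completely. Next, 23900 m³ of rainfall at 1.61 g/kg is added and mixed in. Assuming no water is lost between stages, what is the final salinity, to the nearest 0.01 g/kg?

37.79 g/kg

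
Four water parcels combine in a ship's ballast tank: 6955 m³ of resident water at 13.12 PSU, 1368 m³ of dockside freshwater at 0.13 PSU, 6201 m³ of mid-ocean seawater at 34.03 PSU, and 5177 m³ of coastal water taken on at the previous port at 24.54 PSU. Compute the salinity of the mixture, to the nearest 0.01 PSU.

Mass of salt is conserved:
salt = 6,955×13.12 + 1,368×0.13 + 6,201×34.03 + 5,177×24.54 = 91,249.6 + 177.84 + 211,020.03 + 127,043.58 = 429,491.05
volume = 6,955 + 1,368 + 6,201 + 5,177 = 19,701 m³
S = 429,491.05 / 19,701 = 21.8005 PSU

21.80 PSU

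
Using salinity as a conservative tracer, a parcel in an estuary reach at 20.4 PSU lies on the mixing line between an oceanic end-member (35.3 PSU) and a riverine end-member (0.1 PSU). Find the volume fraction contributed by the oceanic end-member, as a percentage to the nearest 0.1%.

Let g be the oceanic fraction. Salt balance per unit volume:
g×35.3 + (1−g)×0.1 = 20.4
g = (20.4 − 0.1) / (35.3 − 0.1) = 20.3/35.2 = 0.5767

57.7%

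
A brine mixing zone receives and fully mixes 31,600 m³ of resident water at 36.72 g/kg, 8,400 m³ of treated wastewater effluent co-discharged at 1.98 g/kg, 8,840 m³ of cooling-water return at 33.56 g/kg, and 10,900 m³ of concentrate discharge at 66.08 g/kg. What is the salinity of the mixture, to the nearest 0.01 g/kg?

Weighted by volume,
salt = 31,600×36.72 + 8,400×1.98 + 8,840×33.56 + 10,900×66.08 = 1,160,352 + 16,632 + 296,670.4 + 720,272 = 2,193,926.4
volume = 31,600 + 8,400 + 8,840 + 10,900 = 59,740 m³
S = 2,193,926.4 / 59,740 = 36.7246 g/kg

36.72 g/kg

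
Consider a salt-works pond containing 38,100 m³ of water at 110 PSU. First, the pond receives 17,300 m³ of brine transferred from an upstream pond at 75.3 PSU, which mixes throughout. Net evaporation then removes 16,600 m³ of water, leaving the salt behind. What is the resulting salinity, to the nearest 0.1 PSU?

141.6 PSU

After mixing: salt = 38,100×110 + 17,300×75.3 = 5,493,690; volume = 55,400 m³
After evaporation: salt unchanged = 5,493,690; volume = 55,400 − 16,600 = 38,800 m³
S = 5,493,690 / 38,800 = 141.5899 PSU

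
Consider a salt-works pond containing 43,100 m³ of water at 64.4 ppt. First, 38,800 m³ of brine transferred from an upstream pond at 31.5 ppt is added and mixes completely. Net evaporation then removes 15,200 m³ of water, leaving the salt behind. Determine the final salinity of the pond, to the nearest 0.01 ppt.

59.94 ppt

After mixing: salt = 43,100×64.4 + 38,800×31.5 = 3,997,840; volume = 81,900 m³
After evaporation: salt unchanged = 3,997,840; volume = 81,900 − 15,200 = 66,700 m³
S = 3,997,840 / 66,700 = 59.9376 ppt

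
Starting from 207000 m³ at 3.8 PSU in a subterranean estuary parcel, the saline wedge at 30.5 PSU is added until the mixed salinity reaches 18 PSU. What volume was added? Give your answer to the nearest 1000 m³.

235000 m³

Salt balance: 207,000×3.8 + V×30.5 = (207,000+V)×18
786,600 + 30.5V = 3,726,000 + 18V
2,939,400 = 12.5V
V = 235,152 m³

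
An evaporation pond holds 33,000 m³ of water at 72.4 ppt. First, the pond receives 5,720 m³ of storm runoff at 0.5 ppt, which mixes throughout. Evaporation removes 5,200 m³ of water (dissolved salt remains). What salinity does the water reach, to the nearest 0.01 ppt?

After mixing: salt = 33,000×72.4 + 5,720×0.5 = 2,392,060; volume = 38,720 m³
After evaporation: salt unchanged = 2,392,060; volume = 38,720 − 5,200 = 33,520 m³
S = 2,392,060 / 33,520 = 71.3622 ppt

71.36 ppt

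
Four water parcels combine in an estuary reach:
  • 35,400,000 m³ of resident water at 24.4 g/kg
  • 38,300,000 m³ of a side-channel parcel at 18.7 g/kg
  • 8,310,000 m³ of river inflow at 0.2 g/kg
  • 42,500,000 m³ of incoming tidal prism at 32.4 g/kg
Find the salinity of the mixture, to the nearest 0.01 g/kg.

Mass of salt is conserved:
salt = 35,400,000×24.4 + 38,300,000×18.7 + 8,310,000×0.2 + 42,500,000×32.4 = 863,760,000 + 716,210,000 + 1,662,000 + 1,377,000,000 = 2,958,632,000
volume = 35,400,000 + 38,300,000 + 8,310,000 + 42,500,000 = 124,510,000 m³
S = 2,958,632,000 / 124,510,000 = 23.7622 g/kg

23.76 g/kg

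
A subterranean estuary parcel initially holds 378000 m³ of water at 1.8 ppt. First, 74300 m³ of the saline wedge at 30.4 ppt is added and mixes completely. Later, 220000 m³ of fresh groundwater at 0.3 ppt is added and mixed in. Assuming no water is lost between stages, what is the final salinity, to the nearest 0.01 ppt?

Total salt / total volume:
Initial salt = 378,000×1.8 = 680,400
After stage 1: salt = 680,400 + 74,300×30.4 = 2,939,120; volume = 452,300 m³; S = 6.498 ppt
After stage 2: salt = 2,939,120 + 220,000×0.3 = 3,005,120; volume = 672,300 m³
S = 3,005,120 / 672,300 = 4.4699 ppt

4.47 ppt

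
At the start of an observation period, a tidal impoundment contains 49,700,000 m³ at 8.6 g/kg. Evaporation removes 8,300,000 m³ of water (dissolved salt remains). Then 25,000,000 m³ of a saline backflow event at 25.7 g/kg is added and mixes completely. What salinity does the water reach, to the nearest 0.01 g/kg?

16.11 g/kg

After evaporation: salt = 49,700,000×8.6 = 427,420,000; volume = 49,700,000 − 8,300,000 = 41,400,000 m³
After mixing: salt = 427,420,000 + 25,000,000×25.7 = 1,069,920,000; volume = 41,400,000 + 25,000,000 = 66,400,000 m³
S = 1,069,920,000 / 66,400,000 = 16.1133 g/kg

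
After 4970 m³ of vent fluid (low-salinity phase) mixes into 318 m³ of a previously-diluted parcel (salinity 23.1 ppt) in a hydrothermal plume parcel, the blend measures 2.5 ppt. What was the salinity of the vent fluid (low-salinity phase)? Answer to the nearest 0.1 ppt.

Salt balance: 318×23.1 + 4,970×S = 5,288×2.5
7,345.8 + 4,970·S = 13,220
S = (13,220 − 7,345.8) / 4,970 = 1.1819 ppt

1.2 ppt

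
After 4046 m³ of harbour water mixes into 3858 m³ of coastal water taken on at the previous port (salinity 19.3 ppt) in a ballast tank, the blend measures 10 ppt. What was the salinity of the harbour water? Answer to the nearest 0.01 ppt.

1.13 ppt

Salt balance: 3,858×19.3 + 4,046×S = 7,904×10
74,459.4 + 4,046·S = 79,040
S = (79,040 − 74,459.4) / 4,046 = 1.1321 ppt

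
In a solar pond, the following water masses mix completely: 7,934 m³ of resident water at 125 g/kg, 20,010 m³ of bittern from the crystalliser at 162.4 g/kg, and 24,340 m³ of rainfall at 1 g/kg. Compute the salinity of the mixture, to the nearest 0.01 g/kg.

81.59 g/kg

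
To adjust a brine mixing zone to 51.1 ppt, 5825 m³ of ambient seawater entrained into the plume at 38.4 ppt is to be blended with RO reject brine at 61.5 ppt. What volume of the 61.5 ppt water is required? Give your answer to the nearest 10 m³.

Salt balance: 5,825×38.4 + V×61.5 = (5,825+V)×51.1
223,680 + 61.5V = 297,657.5 + 51.1V
73,977.5 = 10.4V
V = 7,113.22 m³

7110 m³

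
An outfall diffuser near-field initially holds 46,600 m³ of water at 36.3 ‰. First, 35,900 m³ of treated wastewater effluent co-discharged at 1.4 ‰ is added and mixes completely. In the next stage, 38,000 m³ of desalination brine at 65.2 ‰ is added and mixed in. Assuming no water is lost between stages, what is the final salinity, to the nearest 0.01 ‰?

By conservation of dissolved salt,
Initial salt = 46,600×36.3 = 1,691,580
After stage 1: salt = 1,691,580 + 35,900×1.4 = 1,741,840; volume = 82,500 m³; S = 21.113 ‰
After stage 2: salt = 1,741,840 + 38,000×65.2 = 4,219,440; volume = 120,500 m³
S = 4,219,440 / 120,500 = 35.0161 ‰

35.02 ‰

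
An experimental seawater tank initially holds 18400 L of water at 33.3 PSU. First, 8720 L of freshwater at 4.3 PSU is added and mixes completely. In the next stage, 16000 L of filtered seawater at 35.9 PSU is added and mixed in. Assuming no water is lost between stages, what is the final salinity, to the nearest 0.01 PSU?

Conserving salt mass:
Initial salt = 18,400×33.3 = 612,720
After stage 1: salt = 612,720 + 8,720×4.3 = 650,216; volume = 27,120 L; S = 23.976 PSU
After stage 2: salt = 650,216 + 16,000×35.9 = 1,224,616; volume = 43,120 L
S = 1,224,616 / 43,120 = 28.4002 PSU

28.40 PSU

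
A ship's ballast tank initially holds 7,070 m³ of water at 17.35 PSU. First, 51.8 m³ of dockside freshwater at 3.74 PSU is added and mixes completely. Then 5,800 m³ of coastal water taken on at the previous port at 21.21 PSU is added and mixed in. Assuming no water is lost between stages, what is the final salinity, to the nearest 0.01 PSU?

19.03 PSU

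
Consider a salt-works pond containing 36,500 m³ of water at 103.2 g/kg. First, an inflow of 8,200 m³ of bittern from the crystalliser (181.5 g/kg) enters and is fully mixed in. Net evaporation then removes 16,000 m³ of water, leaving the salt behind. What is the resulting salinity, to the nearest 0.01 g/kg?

183.10 g/kg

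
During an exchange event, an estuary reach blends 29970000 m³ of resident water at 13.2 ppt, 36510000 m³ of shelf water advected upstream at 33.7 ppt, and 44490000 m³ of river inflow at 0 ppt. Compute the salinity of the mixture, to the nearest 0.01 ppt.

By conservation of dissolved salt,
salt = 29,970,000×13.2 + 36,510,000×33.7 + 44,490,000×0 = 395,604,000 + 1,230,387,000 + 0 = 1,625,991,000
volume = 29,970,000 + 36,510,000 + 44,490,000 = 110,970,000 m³
S = 1,625,991,000 / 110,970,000 = 14.6525 ppt

14.65 ppt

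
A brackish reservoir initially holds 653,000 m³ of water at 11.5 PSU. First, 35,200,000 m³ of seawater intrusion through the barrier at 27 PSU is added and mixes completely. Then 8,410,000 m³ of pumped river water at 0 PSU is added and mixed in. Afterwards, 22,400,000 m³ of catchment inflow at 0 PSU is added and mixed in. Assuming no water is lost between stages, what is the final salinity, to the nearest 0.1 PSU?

Weighted by volume,
Initial salt = 653,000×11.5 = 7,509,500
After stage 1: salt = 7,509,500 + 35,200,000×27 = 957,909,500; volume = 35,853,000 m³; S = 26.718 PSU
After stage 2: salt = 957,909,500 + 8,410,000×0 = 957,909,500; volume = 44,263,000 m³; S = 21.641 PSU
After stage 3: salt = 957,909,500 + 22,400,000×0 = 957,909,500; volume = 66,663,000 m³
S = 957,909,500 / 66,663,000 = 14.3694 PSU

14.4 PSU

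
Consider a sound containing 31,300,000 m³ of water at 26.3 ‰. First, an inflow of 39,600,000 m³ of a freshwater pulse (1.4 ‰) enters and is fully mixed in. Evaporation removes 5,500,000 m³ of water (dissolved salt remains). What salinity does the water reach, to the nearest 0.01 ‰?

After mixing: salt = 31,300,000×26.3 + 39,600,000×1.4 = 878,630,000; volume = 70,900,000 m³
After evaporation: salt unchanged = 878,630,000; volume = 70,900,000 − 5,500,000 = 65,400,000 m³
S = 878,630,000 / 65,400,000 = 13.4347 ‰

13.43 ‰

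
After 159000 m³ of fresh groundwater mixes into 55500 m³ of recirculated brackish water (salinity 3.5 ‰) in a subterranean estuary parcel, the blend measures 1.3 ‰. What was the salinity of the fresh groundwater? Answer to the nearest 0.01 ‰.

0.53 ‰

Salt balance: 55,500×3.5 + 159,000×S = 214,500×1.3
194,250 + 159,000·S = 278,850
S = (278,850 − 194,250) / 159,000 = 0.5321 ‰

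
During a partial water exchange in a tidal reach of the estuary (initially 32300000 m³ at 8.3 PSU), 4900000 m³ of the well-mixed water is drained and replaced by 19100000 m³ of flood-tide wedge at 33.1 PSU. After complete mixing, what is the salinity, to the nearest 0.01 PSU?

18.49 PSU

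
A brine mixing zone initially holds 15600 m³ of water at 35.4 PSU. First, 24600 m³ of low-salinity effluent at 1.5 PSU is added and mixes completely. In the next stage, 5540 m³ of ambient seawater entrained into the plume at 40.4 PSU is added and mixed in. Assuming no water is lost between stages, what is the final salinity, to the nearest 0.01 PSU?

17.77 PSU

Mass of salt is conserved:
Initial salt = 15,600×35.4 = 552,240
After stage 1: salt = 552,240 + 24,600×1.5 = 589,140; volume = 40,200 m³; S = 14.655 PSU
After stage 2: salt = 589,140 + 5,540×40.4 = 812,956; volume = 45,740 m³
S = 812,956 / 45,740 = 17.7734 PSU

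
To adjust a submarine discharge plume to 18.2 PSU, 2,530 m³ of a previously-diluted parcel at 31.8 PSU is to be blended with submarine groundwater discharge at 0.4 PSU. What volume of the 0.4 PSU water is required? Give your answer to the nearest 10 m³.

Salt balance: 2,530×31.8 + V×0.4 = (2,530+V)×18.2
80,454 + 0.4V = 46,046 + 18.2V
34,408 = 17.8V
V = 1,933.03 m³

1930 m³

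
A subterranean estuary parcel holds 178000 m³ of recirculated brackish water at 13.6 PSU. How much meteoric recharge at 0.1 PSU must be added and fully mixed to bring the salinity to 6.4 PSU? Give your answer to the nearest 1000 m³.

203000 m³

Salt balance: 178,000×13.6 + V×0.1 = (178,000+V)×6.4
2,420,800 + 0.1V = 1,139,200 + 6.4V
1,281,600 = 6.3V
V = 203,428.57 m³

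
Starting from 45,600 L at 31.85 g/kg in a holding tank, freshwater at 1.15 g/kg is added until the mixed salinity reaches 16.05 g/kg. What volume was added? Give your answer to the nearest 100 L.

48400 L

Salt balance: 45,600×31.85 + V×1.15 = (45,600+V)×16.05
1,452,360 + 1.15V = 731,880 + 16.05V
720,480 = 14.9V
V = 48,354.36 L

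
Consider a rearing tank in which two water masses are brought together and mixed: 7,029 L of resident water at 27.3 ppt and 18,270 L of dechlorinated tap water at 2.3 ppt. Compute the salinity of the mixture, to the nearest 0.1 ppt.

9.2 ppt

Salt balance:
salt = 7,029×27.3 + 18,270×2.3 = 191,891.7 + 42,021 = 233,912.7
volume = 7,029 + 18,270 = 25,299 L
S = 233,912.7 / 25,299 = 9.246 ppt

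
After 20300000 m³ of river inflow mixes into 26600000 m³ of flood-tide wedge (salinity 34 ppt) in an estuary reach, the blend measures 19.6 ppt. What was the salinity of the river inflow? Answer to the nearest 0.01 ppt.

Salt balance: 26,600,000×34 + 20,300,000×S = 46,900,000×19.6
904,400,000 + 20,300,000·S = 919,240,000
S = (919,240,000 − 904,400,000) / 20,300,000 = 0.731 ppt

0.73 ppt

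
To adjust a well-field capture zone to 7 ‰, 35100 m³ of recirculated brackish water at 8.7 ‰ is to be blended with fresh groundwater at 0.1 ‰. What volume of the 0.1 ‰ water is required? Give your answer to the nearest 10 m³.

Salt balance: 35,100×8.7 + V×0.1 = (35,100+V)×7
305,370 + 0.1V = 245,700 + 7V
59,670 = 6.9V
V = 8,647.83 m³

8650 m³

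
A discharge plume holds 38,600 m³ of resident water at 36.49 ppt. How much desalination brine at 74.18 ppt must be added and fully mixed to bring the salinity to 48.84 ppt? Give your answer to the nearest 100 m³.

Salt balance: 38,600×36.49 + V×74.18 = (38,600+V)×48.84
1,408,514 + 74.18V = 1,885,224 + 48.84V
476,710 = 25.34V
V = 18,812.55 m³

18800 m³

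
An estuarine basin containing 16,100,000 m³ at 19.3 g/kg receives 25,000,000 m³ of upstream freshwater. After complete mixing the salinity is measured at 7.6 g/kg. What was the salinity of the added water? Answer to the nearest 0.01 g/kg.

Salt balance: 16,100,000×19.3 + 25,000,000×S = 41,100,000×7.6
310,730,000 + 25,000,000·S = 312,360,000
S = (312,360,000 − 310,730,000) / 25,000,000 = 0.0652 g/kg

0.07 g/kg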